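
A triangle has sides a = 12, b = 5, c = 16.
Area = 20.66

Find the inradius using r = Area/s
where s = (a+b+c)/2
s = (12 + 5 + 16)/2 = 33/2 = 16.5
r = Area/s = 20.66/16.5 ≈ 1.25212

r = 1.252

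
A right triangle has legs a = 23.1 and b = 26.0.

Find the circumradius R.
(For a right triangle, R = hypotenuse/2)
Hypotenuse c = √(a² + b²) = √(533.61 + 676) = √1209.61 ≈ 34.7794
R = c/2 ≈ 34.7794/2 ≈ 17.3897

R = 17.39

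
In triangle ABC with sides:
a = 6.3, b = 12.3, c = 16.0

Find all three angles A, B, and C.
Law of cosines for each angle (a² = 39.69, b² = 151.29, c² = 256):
cos(A) = (b² + c² − a²)/(2bc) = (151.29 + 256 − 39.69)/(2·12.3·16.0) = 367.6/393.6 ≈ 0.933943  ⇒  A ≈ 20.9419°
cos(B) = (a² + c² − b²)/(2ac) = (39.69 + 256 − 151.29)/(2·6.3·16.0) = 144.4/201.6 ≈ 0.71627  ⇒  B ≈ 44.2526°
cos(C) = (a² + b² − c²)/(2ab) = (39.69 + 151.29 − 256)/(2·6.3·12.3) = -65.02/154.98 ≈ -0.419538  ⇒  C ≈ 114.805°
Check: A + B + C ≈ 180°

A = 20.94°, B = 44.25°, C = 114.8°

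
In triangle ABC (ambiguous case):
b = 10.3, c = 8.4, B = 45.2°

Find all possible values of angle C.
b/sin(B) = c/sin(C)  ⇒  sin(C) = c·sin(B)/b = 8.4·sin(45.2°)/10.3
sin(45.2°) ≈ 0.709571
sin(C) ≈ 8.4·0.709571/10.3 ≈ 5.96039/10.3 ≈ 0.578679
Candidate 1: C₁ = arcsin(0.578679) ≈ 35.3577°  →  A = 180° − 45.2° − 35.3577° ≈ 99.4423° > 0, valid
Candidate 2: C₂ = 180° − C₁ ≈ 144.642°  →  A = 180° − 45.2° − 144.642° ≈ -9.8423° ≤ 0, not a valid triangle

C = 35.36° (one solution)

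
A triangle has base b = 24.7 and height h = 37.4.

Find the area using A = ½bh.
A = ½·b·h = ½·24.7·37.4 = ½·923.78 = 461.89

Area = 461.89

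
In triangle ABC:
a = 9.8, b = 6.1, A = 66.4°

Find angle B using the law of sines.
a/sin(A) = b/sin(B)  ⇒  sin(B) = b·sin(A)/a = 6.1·sin(66.4°)/9.8
sin(66.4°) ≈ 0.916363
sin(B) ≈ 6.1·0.916363/9.8 ≈ 5.58981/9.8 ≈ 0.570389
B = arcsin(0.570389) ≈ 34.7774°
(Since b ≤ a we need B ≤ A, so the obtuse alternative 180° − 34.7774° ≈ 145.223° is rejected.)

B = 34.78°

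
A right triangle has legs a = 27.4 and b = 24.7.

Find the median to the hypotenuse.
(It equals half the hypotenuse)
Hypotenuse c = √(a² + b²) = √(750.76 + 610.09) = √1360.85 ≈ 36.8897
Median to hypotenuse = c/2 ≈ 36.8897/2 ≈ 18.4449

Median = 18.44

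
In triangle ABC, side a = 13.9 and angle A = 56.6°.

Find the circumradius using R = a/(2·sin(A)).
R = a/(2·sin(A)) = 13.9/(2·sin(56.6°))
sin(56.6°) ≈ 0.834848
R ≈ 13.9/(2·0.834848) = 13.9/1.6697 ≈ 8.32487

R = 8.325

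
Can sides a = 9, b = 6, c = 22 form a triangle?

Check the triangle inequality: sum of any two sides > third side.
a + b vs c: 9 + 6 = 15 ≤ 22  ✗
a + c vs b: 9 + 22 = 31 > 6  ✓
b + c vs a: 6 + 22 = 28 > 9  ✓

No: 9 + 6 = 15 is not > 22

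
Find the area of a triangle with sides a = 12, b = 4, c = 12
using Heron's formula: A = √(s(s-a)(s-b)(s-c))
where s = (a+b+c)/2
s = (12 + 4 + 12)/2 = 28/2 = 14
s − a = 2, s − b = 10, s − c = 2
s(s−a)(s−b)(s−c) = 14·2·10·2 = 560
Area = √560 ≈ 23.6643

s = 14.0, Area = 23.66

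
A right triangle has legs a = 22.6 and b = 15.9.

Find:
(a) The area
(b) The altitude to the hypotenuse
(a) The legs are perpendicular, so Area = ½·a·b = ½·22.6·15.9 = ½·359.34 = 179.67
(b) Hypotenuse c = √(a² + b²) = √(510.76 + 252.81) = √763.57 ≈ 27.6328
    Area = ½·c·h_c  ⇒  h_c = 2·Area/c = 359.34/27.6328 ≈ 13.0041

Area = 179.67, h_c = 13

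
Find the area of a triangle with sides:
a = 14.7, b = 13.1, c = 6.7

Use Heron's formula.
s = (14.7 + 13.1 + 6.7)/2 = 34.5/2 = 17.25
s − a = 2.55, s − b = 4.15, s − c = 10.55
s(s−a)(s−b)(s−c) = 17.25·2.55·4.15·10.55 ≈ 1925.88
Area = √1925.88 ≈ 43.8849

Area = 43.88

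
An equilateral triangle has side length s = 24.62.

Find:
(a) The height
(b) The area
(a) The height splits the triangle into two 30-60-90 halves: h = s·√3/2 = 24.62·1.73205/2 ≈ 42.6431/2 ≈ 21.3215
(b) Area = (√3/4)·s² = (√3/4)·24.62² = (√3/4)·606.1444 ≈ 0.433013·606.1444 ≈ 262.468

Height = 21.32, Area = 262.5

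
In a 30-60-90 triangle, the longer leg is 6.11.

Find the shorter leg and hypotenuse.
In a 30-60-90 triangle the sides are in ratio 1 : √3 : 2, so short leg = long leg/√3 and hypotenuse = 2·(short leg).
Short leg = 6.11/√3 ≈ 6.11/1.73205 ≈ 3.52761
Hypotenuse = 2·3.52761 ≈ 7.05522

Short leg = 3.528, Hypotenuse = 7.055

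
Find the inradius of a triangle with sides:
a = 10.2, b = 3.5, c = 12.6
r = Area/s where s is the semi-perimeter.
s = (10.2 + 3.5 + 12.6)/2 = 26.3/2 = 13.15
Area = √(s(s−a)(s−b)(s−c)) = √(13.15·2.95·9.65·0.55) ≈ √205.891 ≈ 14.3489
r ≈ 14.3489/13.15 ≈ 1.09117

r = 1.091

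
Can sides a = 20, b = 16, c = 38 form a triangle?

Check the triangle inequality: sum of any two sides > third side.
a + b vs c: 20 + 16 = 36 ≤ 38  ✗
a + c vs b: 20 + 38 = 58 > 16  ✓
b + c vs a: 16 + 38 = 54 > 20  ✓

No: 20 + 16 = 36 is not > 38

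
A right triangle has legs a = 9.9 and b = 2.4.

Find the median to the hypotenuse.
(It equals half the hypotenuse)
Hypotenuse c = √(a² + b²) = √(98.01 + 5.76) = √103.77 ≈ 10.1868
Median to hypotenuse = c/2 ≈ 10.1868/2 ≈ 5.09338

Median = 5.093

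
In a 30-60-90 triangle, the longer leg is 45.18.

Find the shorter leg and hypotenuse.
In a 30-60-90 triangle the sides are in ratio 1 : √3 : 2, so short leg = long leg/√3 and hypotenuse = 2·(short leg).
Short leg = 45.18/√3 ≈ 45.18/1.73205 ≈ 26.0847
Hypotenuse = 2·26.0847 ≈ 52.1694

Short leg = 26.08, Hypotenuse = 52.17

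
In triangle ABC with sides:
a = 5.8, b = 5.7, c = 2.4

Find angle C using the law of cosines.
c² = a² + b² − 2ab·cos(C)  ⇒  cos(C) = (a² + b² − c²)/(2ab)
cos(C) = (5.8² + 5.7² − 2.4²)/(2·5.8·5.7) = (33.64 + 32.49 − 5.76)/66.12 = 60.37/66.12 ≈ 0.913037
C = arccos(0.913037) ≈ 24.0715°

C = 24.07°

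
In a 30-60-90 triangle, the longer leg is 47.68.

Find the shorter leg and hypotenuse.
In a 30-60-90 triangle the sides are in ratio 1 : √3 : 2, so short leg = long leg/√3 and hypotenuse = 2·(short leg).
Short leg = 47.68/√3 ≈ 47.68/1.73205 ≈ 27.5281
Hypotenuse = 2·27.5281 ≈ 55.0561

Short leg = 27.53, Hypotenuse = 55.06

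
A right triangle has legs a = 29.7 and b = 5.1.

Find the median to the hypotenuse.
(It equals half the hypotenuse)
Hypotenuse c = √(a² + b²) = √(882.09 + 26.01) = √908.1 ≈ 30.1347
Median to hypotenuse = c/2 ≈ 30.1347/2 ≈ 15.0673

Median = 15.07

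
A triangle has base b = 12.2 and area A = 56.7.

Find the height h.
A = ½·b·h  ⇒  h = 2A/b = 2·56.7/12.2 = 113.4/12.2 ≈ 9.29508

h = 9.295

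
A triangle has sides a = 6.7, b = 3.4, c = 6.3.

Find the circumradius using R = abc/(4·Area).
First find the area with Heron's formula.
s = (6.7 + 3.4 + 6.3)/2 = 8.2
Area = √(s(s−a)(s−b)(s−c)) = √(8.2·1.5·4.8·1.9) ≈ √112.176 ≈ 10.5913
abc = 6.7·3.4·6.3 = 143.514
R = abc/(4·Area) ≈ 143.514/(4·10.5913) = 143.514/42.3653 ≈ 3.38754

R = 3.388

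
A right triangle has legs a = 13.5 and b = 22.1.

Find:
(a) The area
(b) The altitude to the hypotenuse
(a) The legs are perpendicular, so Area = ½·a·b = ½·13.5·22.1 = ½·298.35 = 149.175
(b) Hypotenuse c = √(a² + b²) = √(182.25 + 488.41) = √670.66 ≈ 25.8971
    Area = ½·c·h_c  ⇒  h_c = 2·Area/c = 298.35/25.8971 ≈ 11.5206

Area = 149.175, h_c = 11.52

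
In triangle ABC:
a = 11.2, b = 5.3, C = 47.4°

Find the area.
Two sides and the included angle (SAS): A = ½·a·b·sin(C) = ½·11.2·5.3·sin(47.4°)
sin(47.4°) ≈ 0.736097
A ≈ ½·59.36·0.736097 = 29.68·0.736097 ≈ 21.8474

Area = 21.85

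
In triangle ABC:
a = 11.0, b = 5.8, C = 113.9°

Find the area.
Two sides and the included angle (SAS): A = ½·a·b·sin(C) = ½·11.0·5.8·sin(113.9°)
sin(113.9°) ≈ 0.914254
A ≈ ½·63.8·0.914254 = 31.9·0.914254 ≈ 29.1647

Area = 29.16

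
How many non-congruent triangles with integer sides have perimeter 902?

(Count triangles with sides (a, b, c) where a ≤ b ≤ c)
Let a ≤ b ≤ c with a + b + c = 902. The only binding inequality is a + b > c, i.e. 902 − c > c, so c < 902/2; and c ≥ 902/3 since c is the largest side.
So 301 ≤ c ≤ 450. For each c, b runs from ⌈(902 − c)/2⌉ up to c (then a = 902 − b − c satisfies 1 ≤ a ≤ b automatically), giving c − ⌈(902 − c)/2⌉ + 1 choices.
Summing over c: 1 + 3 + 4 + 6 + … + 223 + 225  (150 terms, c = 301, …, 450) = 16950
Check (closed form: nearest integer to p²/48 for even p, (p+3)²/48 for odd p): 902²/48 = 813604/48 ≈ 16950.08 → 16950

16950 triangles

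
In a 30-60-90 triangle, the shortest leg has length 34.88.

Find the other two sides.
In a 30-60-90 triangle the sides are in ratio 1 : √3 : 2 (short leg : long leg : hypotenuse).
Long leg = 34.88·√3 ≈ 34.88·1.73205 ≈ 60.4139
Hypotenuse = 2·34.88 = 69.76

Long leg = 34.88√3 = 60.41, Hypotenuse = 69.76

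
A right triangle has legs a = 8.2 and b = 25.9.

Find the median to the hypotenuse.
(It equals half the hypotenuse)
Hypotenuse c = √(a² + b²) = √(67.24 + 670.81) = √738.05 ≈ 27.1671
Median to hypotenuse = c/2 ≈ 27.1671/2 ≈ 13.5835

Median = 13.58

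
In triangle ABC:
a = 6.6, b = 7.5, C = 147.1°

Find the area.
Two sides and the included angle (SAS): A = ½·a·b·sin(C) = ½·6.6·7.5·sin(147.1°)
sin(147.1°) ≈ 0.543174
A ≈ ½·49.5·0.543174 = 24.75·0.543174 ≈ 13.4436

Area = 13.44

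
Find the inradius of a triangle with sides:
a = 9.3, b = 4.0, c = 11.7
r = Area/s where s is the semi-perimeter.
s = (9.3 + 4.0 + 11.7)/2 = 25/2 = 12.5
Area = √(s(s−a)(s−b)(s−c)) = √(12.5·3.2·8.5·0.8) ≈ √272 ≈ 16.4924
r ≈ 16.4924/12.5 ≈ 1.31939

r = 1.319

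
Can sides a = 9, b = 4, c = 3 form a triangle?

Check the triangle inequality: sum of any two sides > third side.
a + b vs c: 9 + 4 = 13 > 3  ✓
a + c vs b: 9 + 3 = 12 > 4  ✓
b + c vs a: 4 + 3 = 7 ≤ 9  ✗

No: 4 + 3 = 7 is not > 9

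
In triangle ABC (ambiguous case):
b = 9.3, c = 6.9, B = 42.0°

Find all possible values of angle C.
b/sin(B) = c/sin(C)  ⇒  sin(C) = c·sin(B)/b = 6.9·sin(42.0°)/9.3
sin(42.0°) ≈ 0.669131
sin(C) ≈ 6.9·0.669131/9.3 ≈ 4.617/9.3 ≈ 0.496452
Candidate 1: C₁ = arcsin(0.496452) ≈ 29.7655°  →  A = 180° − 42.0° − 29.7655° ≈ 108.234° > 0, valid
Candidate 2: C₂ = 180° − C₁ ≈ 150.234°  →  A = 180° − 42.0° − 150.234° ≈ -12.2345° ≤ 0, not a valid triangle

C = 29.77° (one solution)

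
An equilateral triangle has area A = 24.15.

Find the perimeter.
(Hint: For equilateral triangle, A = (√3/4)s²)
A = (√3/4)s²  ⇒  s² = 4A/√3 = 4·24.15/√3 = 96.6/1.73205 ≈ 55.772
s ≈ √55.772 ≈ 7.46807
Perimeter = 3s ≈ 3·7.46807 ≈ 22.4042

Perimeter = 22.4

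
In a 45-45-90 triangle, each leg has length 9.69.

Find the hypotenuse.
In a 45-45-90 triangle the sides are in ratio 1 : 1 : √2, so hypotenuse = leg·√2.
Hypotenuse = 9.69·√2 ≈ 9.69·1.41421 ≈ 13.7037

Hypotenuse = 9.69√2 = 13.7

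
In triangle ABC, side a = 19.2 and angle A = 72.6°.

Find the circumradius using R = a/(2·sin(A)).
R = a/(2·sin(A)) = 19.2/(2·sin(72.6°))
sin(72.6°) ≈ 0.95424
R ≈ 19.2/(2·0.95424) = 19.2/1.90848 ≈ 10.0604

R = 10.06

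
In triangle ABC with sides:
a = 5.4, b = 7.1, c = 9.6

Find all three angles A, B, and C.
Law of cosines for each angle (a² = 29.16, b² = 50.41, c² = 92.16):
cos(A) = (b² + c² − a²)/(2bc) = (50.41 + 92.16 − 29.16)/(2·7.1·9.6) = 113.41/136.32 ≈ 0.83194  ⇒  A ≈ 33.7015°
cos(B) = (a² + c² − b²)/(2ac) = (29.16 + 92.16 − 50.41)/(2·5.4·9.6) = 70.91/103.68 ≈ 0.683931  ⇒  B ≈ 46.8484°
cos(C) = (a² + b² − c²)/(2ab) = (29.16 + 50.41 − 92.16)/(2·5.4·7.1) = -12.59/76.68 ≈ -0.164189  ⇒  C ≈ 99.4501°
Check: A + B + C ≈ 180°

A = 33.7°, B = 46.85°, C = 99.45°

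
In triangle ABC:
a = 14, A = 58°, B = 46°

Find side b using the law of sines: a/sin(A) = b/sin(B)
a/sin(A) = b/sin(B)  ⇒  b = a·sin(B)/sin(A) = 14·sin(46°)/sin(58°)
sin(46°) ≈ 0.71934, sin(58°) ≈ 0.848048
b ≈ 14·0.71934/0.848048 ≈ 10.0708/0.848048 ≈ 11.8752

b = 11.88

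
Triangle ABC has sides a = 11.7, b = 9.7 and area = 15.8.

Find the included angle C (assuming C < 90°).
Area = ½·a·b·sin(C)  ⇒  sin(C) = 2·Area/(a·b) = 2·15.8/(11.7·9.7) = 31.6/113.49 ≈ 0.278439
C = arcsin(0.278439) ≈ 16.167° (taking the acute solution since C < 90°)

C = 16.17°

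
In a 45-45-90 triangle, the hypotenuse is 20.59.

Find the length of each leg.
In a 45-45-90 triangle hypotenuse = leg·√2, so leg = hypotenuse/√2.
Leg = 20.59/√2 ≈ 20.59/1.41421 ≈ 14.5593

Each leg = 14.56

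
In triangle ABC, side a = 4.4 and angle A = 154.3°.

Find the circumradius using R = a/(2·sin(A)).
R = a/(2·sin(A)) = 4.4/(2·sin(154.3°))
sin(154.3°) ≈ 0.433659
R ≈ 4.4/(2·0.433659) = 4.4/0.867318 ≈ 5.07311

R = 5.073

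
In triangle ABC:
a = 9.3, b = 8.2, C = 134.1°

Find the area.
Two sides and the included angle (SAS): A = ½·a·b·sin(C) = ½·9.3·8.2·sin(134.1°)
sin(134.1°) ≈ 0.718126
A ≈ ½·76.26·0.718126 = 38.13·0.718126 ≈ 27.3822

Area = 27.38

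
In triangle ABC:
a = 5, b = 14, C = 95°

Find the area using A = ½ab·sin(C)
A = ½·a·b·sin(C) = ½·5·14·sin(95°)
sin(95°) ≈ 0.996195
A ≈ ½·70·0.996195 = 35·0.996195 ≈ 34.8668

Area = 34.87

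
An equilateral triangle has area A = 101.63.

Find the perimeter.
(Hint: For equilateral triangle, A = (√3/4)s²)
A = (√3/4)s²  ⇒  s² = 4A/√3 = 4·101.63/√3 = 406.52/1.73205 ≈ 234.704
s ≈ √234.704 ≈ 15.3201
Perimeter = 3s ≈ 3·15.3201 ≈ 45.9602

Perimeter = 45.96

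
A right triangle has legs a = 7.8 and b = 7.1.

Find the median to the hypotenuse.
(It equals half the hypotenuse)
Hypotenuse c = √(a² + b²) = √(60.84 + 50.41) = √111.25 ≈ 10.5475
Median to hypotenuse = c/2 ≈ 10.5475/2 ≈ 5.27376

Median = 5.274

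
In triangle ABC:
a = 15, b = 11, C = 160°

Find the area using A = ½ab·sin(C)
A = ½·a·b·sin(C) = ½·15·11·sin(160°)
sin(160°) ≈ 0.34202
A ≈ ½·165·0.34202 = 82.5·0.34202 ≈ 28.2167

Area = 28.22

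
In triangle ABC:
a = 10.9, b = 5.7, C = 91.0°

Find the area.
Two sides and the included angle (SAS): A = ½·a·b·sin(C) = ½·10.9·5.7·sin(91.0°)
sin(91.0°) ≈ 0.999848
A ≈ ½·62.13·0.999848 = 31.065·0.999848 ≈ 31.0603

Area = 31.06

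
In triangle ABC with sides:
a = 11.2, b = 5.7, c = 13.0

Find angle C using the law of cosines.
c² = a² + b² − 2ab·cos(C)  ⇒  cos(C) = (a² + b² − c²)/(2ab)
cos(C) = (11.2² + 5.7² − 13.0²)/(2·11.2·5.7) = (125.44 + 32.49 − 169)/127.68 = -11.07/127.68 ≈ -0.0867011
C = arccos(-0.0867011) ≈ 94.9739°

C = 94.97°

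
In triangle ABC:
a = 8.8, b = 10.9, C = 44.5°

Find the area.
Two sides and the included angle (SAS): A = ½·a·b·sin(C) = ½·8.8·10.9·sin(44.5°)
sin(44.5°) ≈ 0.700909
A ≈ ½·95.92·0.700909 = 47.96·0.700909 ≈ 33.6156

Area = 33.62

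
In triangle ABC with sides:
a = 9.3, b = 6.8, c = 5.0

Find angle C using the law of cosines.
c² = a² + b² − 2ab·cos(C)  ⇒  cos(C) = (a² + b² − c²)/(2ab)
cos(C) = (9.3² + 6.8² − 5.0²)/(2·9.3·6.8) = (86.49 + 46.24 − 25)/126.48 = 107.73/126.48 ≈ 0.851755
C = arccos(0.851755) ≈ 31.5969°

C = 31.6°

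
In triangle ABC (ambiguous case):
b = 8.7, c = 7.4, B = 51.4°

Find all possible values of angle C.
b/sin(B) = c/sin(C)  ⇒  sin(C) = c·sin(B)/b = 7.4·sin(51.4°)/8.7
sin(51.4°) ≈ 0.78152
sin(C) ≈ 7.4·0.78152/8.7 ≈ 5.78325/8.7 ≈ 0.664742
Candidate 1: C₁ = arcsin(0.664742) ≈ 41.6625°  →  A = 180° − 51.4° − 41.6625° ≈ 86.9375° > 0, valid
Candidate 2: C₂ = 180° − C₁ ≈ 138.337°  →  A = 180° − 51.4° − 138.337° ≈ -9.7375° ≤ 0, not a valid triangle

C = 41.66° (one solution)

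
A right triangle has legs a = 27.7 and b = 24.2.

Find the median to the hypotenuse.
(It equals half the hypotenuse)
Hypotenuse c = √(a² + b²) = √(767.29 + 585.64) = √1352.93 ≈ 36.7822
Median to hypotenuse = c/2 ≈ 36.7822/2 ≈ 18.3911

Median = 18.39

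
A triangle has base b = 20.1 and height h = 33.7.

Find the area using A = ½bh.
A = ½·b·h = ½·20.1·33.7 = ½·677.37 = 338.685

Area = 338.685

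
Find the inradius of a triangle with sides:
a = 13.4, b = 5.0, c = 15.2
r = Area/s where s is the semi-perimeter.
s = (13.4 + 5.0 + 15.2)/2 = 33.6/2 = 16.8
Area = √(s(s−a)(s−b)(s−c)) = √(16.8·3.4·11.8·1.6) ≈ √1078.43 ≈ 32.8394
r ≈ 32.8394/16.8 ≈ 1.95473

r = 1.955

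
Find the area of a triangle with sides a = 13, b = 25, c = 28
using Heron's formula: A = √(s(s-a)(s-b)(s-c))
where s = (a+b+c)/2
s = (13 + 25 + 28)/2 = 66/2 = 33
s − a = 20, s − b = 8, s − c = 5
s(s−a)(s−b)(s−c) = 33·20·8·5 = 26400
Area = √26400 ≈ 162.481

s = 33.0, Area = 162.5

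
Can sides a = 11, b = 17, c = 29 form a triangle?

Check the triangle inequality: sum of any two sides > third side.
a + b vs c: 11 + 17 = 28 ≤ 29  ✗
a + c vs b: 11 + 29 = 40 > 17  ✓
b + c vs a: 17 + 29 = 46 > 11  ✓

No: 11 + 17 = 28 is not > 29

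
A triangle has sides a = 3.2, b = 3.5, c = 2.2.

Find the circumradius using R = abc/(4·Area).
First find the area with Heron's formula.
s = (3.2 + 3.5 + 2.2)/2 = 4.45
Area = √(s(s−a)(s−b)(s−c)) = √(4.45·1.25·0.95·2.25) ≈ √11.8898 ≈ 3.44817
abc = 3.2·3.5·2.2 = 24.64
R = abc/(4·Area) ≈ 24.64/(4·3.44817) = 24.64/13.7927 ≈ 1.78646

R = 1.786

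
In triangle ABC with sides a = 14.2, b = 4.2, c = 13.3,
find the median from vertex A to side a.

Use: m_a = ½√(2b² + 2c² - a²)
m_a = ½√(2·4.2² + 2·13.3² − 14.2²) = ½√(2·17.64 + 2·176.89 − 201.64) = ½√(35.28 + 353.78 − 201.64) = ½√187.42
√187.42 ≈ 13.6901, so m_a ≈ 6.84507

m_a = 6.845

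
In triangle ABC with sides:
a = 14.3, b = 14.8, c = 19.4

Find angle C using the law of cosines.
c² = a² + b² − 2ab·cos(C)  ⇒  cos(C) = (a² + b² − c²)/(2ab)
cos(C) = (14.3² + 14.8² − 19.4²)/(2·14.3·14.8) = (204.49 + 219.04 − 376.36)/423.28 = 47.17/423.28 ≈ 0.111439
C = arccos(0.111439) ≈ 83.6017°

C = 83.6°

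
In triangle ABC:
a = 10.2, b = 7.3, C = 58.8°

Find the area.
Two sides and the included angle (SAS): A = ½·a·b·sin(C) = ½·10.2·7.3·sin(58.8°)
sin(58.8°) ≈ 0.855364
A ≈ ½·74.46·0.855364 = 37.23·0.855364 ≈ 31.8452

Area = 31.85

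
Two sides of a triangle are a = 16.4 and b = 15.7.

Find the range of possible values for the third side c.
Triangle inequality: |a − b| < c < a + b
|a − b| = |16.4 − 15.7| = 0.7
a + b = 16.4 + 15.7 = 32.1

0.7 < c < 32.1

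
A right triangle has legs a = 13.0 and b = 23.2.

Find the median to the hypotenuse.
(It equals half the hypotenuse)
Hypotenuse c = √(a² + b²) = √(169 + 538.24) = √707.24 ≈ 26.594
Median to hypotenuse = c/2 ≈ 26.594/2 ≈ 13.297

Median = 13.3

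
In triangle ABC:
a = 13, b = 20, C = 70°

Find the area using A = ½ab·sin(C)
A = ½·a·b·sin(C) = ½·13·20·sin(70°)
sin(70°) ≈ 0.939693
A ≈ ½·260·0.939693 = 130·0.939693 ≈ 122.16

Area = 122.2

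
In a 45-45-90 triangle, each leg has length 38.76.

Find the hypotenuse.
In a 45-45-90 triangle the sides are in ratio 1 : 1 : √2, so hypotenuse = leg·√2.
Hypotenuse = 38.76·√2 ≈ 38.76·1.41421 ≈ 54.8149

Hypotenuse = 38.76√2 = 54.81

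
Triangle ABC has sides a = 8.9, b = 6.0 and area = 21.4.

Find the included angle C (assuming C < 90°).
Area = ½·a·b·sin(C)  ⇒  sin(C) = 2·Area/(a·b) = 2·21.4/(8.9·6.0) = 42.8/53.4 ≈ 0.801498
C = arcsin(0.801498) ≈ 53.2734° (taking the acute solution since C < 90°)

C = 53.27°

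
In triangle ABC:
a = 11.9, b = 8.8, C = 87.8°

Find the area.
Two sides and the included angle (SAS): A = ½·a·b·sin(C) = ½·11.9·8.8·sin(87.8°)
sin(87.8°) ≈ 0.999263
A ≈ ½·104.72·0.999263 = 52.36·0.999263 ≈ 52.3214

Area = 52.32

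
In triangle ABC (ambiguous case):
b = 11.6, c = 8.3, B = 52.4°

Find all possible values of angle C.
b/sin(B) = c/sin(C)  ⇒  sin(C) = c·sin(B)/b = 8.3·sin(52.4°)/11.6
sin(52.4°) ≈ 0.79229
sin(C) ≈ 8.3·0.79229/11.6 ≈ 6.576/11.6 ≈ 0.566897
Candidate 1: C₁ = arcsin(0.566897) ≈ 34.5341°  →  A = 180° − 52.4° − 34.5341° ≈ 93.0659° > 0, valid
Candidate 2: C₂ = 180° − C₁ ≈ 145.466°  →  A = 180° − 52.4° − 145.466° ≈ -17.8659° ≤ 0, not a valid triangle

C = 34.53° (one solution)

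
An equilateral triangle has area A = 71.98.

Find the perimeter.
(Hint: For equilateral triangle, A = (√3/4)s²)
A = (√3/4)s²  ⇒  s² = 4A/√3 = 4·71.98/√3 = 287.92/1.73205 ≈ 166.231
s ≈ √166.231 ≈ 12.893
Perimeter = 3s ≈ 3·12.893 ≈ 38.6791

Perimeter = 38.68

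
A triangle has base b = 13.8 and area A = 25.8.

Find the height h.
A = ½·b·h  ⇒  h = 2A/b = 2·25.8/13.8 = 51.6/13.8 ≈ 3.73913

h = 3.739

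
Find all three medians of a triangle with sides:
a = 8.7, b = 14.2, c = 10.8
Median formula: m_a = ½√(2b² + 2c² − a²) (and cyclically). a² = 75.69, b² = 201.64, c² = 116.64.
m_a = ½√(2·201.64 + 2·116.64 − 75.69) = ½√560.87 ≈ ½·23.6827 ≈ 11.8413
m_b = ½√(2·75.69 + 2·116.64 − 201.64) = ½√183.02 ≈ ½·13.5285 ≈ 6.76424
m_c = ½√(2·75.69 + 2·201.64 − 116.64) = ½√438.02 ≈ ½·20.9289 ≈ 10.4645

m_a = 11.84, m_b = 6.764, m_c = 10.46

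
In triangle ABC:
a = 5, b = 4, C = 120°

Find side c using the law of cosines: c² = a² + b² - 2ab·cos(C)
c² = 5² + 4² − 2·5·4·cos(120°)
cos(120°) ≈ -0.5
c² ≈ 25 + 16 − 40·(-0.5) ≈ 41 + 20 ≈ 61
c ≈ √61 ≈ 7.81025

c = 7.81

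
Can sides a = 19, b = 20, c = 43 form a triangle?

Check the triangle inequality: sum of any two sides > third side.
a + b vs c: 19 + 20 = 39 ≤ 43  ✗
a + c vs b: 19 + 43 = 62 > 20  ✓
b + c vs a: 20 + 43 = 63 > 19  ✓

No: 19 + 20 = 39 is not > 43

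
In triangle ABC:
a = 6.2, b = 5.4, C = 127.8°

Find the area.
Two sides and the included angle (SAS): A = ½·a·b·sin(C) = ½·6.2·5.4·sin(127.8°)
sin(127.8°) ≈ 0.790155
A ≈ ½·33.48·0.790155 = 16.74·0.790155 ≈ 13.2272

Area = 13.23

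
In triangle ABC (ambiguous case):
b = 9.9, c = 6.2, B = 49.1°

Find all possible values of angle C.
b/sin(B) = c/sin(C)  ⇒  sin(C) = c·sin(B)/b = 6.2·sin(49.1°)/9.9
sin(49.1°) ≈ 0.755853
sin(C) ≈ 6.2·0.755853/9.9 ≈ 4.68629/9.9 ≈ 0.473363
Candidate 1: C₁ = arcsin(0.473363) ≈ 28.2528°  →  A = 180° − 49.1° − 28.2528° ≈ 102.647° > 0, valid
Candidate 2: C₂ = 180° − C₁ ≈ 151.747°  →  A = 180° − 49.1° − 151.747° ≈ -20.8472° ≤ 0, not a valid triangle

C = 28.25° (one solution)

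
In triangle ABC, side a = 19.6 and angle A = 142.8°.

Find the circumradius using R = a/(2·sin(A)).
R = a/(2·sin(A)) = 19.6/(2·sin(142.8°))
sin(142.8°) ≈ 0.604599
R ≈ 19.6/(2·0.604599) = 19.6/1.2092 ≈ 16.2091

R = 16.21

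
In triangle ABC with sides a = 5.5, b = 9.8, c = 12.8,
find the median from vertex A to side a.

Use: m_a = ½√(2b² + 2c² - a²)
m_a = ½√(2·9.8² + 2·12.8² − 5.5²) = ½√(2·96.04 + 2·163.84 − 30.25) = ½√(192.08 + 327.68 − 30.25) = ½√489.51
√489.51 ≈ 22.1249, so m_a ≈ 11.0624

m_a = 11.06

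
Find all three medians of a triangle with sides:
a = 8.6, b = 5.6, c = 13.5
Median formula: m_a = ½√(2b² + 2c² − a²) (and cyclically). a² = 73.96, b² = 31.36, c² = 182.25.
m_a = ½√(2·31.36 + 2·182.25 − 73.96) = ½√353.26 ≈ ½·18.7952 ≈ 9.39761
m_b = ½√(2·73.96 + 2·182.25 − 31.36) = ½√481.06 ≈ ½·21.9331 ≈ 10.9665
m_c = ½√(2·73.96 + 2·31.36 − 182.25) = ½√28.39 ≈ ½·5.32823 ≈ 2.66411

m_a = 9.398, m_b = 10.97, m_c = 2.664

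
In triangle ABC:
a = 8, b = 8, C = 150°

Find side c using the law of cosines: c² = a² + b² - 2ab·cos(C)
c² = 8² + 8² − 2·8·8·cos(150°)
cos(150°) ≈ -0.866025
c² ≈ 64 + 64 − 128·(-0.866025) ≈ 128 + 110.851 ≈ 238.851
c ≈ √238.851 ≈ 15.4548

c = 15.45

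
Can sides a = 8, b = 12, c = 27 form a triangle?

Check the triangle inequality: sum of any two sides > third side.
a + b vs c: 8 + 12 = 20 ≤ 27  ✗
a + c vs b: 8 + 27 = 35 > 12  ✓
b + c vs a: 12 + 27 = 39 > 8  ✓

No: 8 + 12 = 20 is not > 27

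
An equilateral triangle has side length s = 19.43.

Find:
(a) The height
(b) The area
(a) The height splits the triangle into two 30-60-90 halves: h = s·√3/2 = 19.43·1.73205/2 ≈ 33.6537/2 ≈ 16.8269
(b) Area = (√3/4)·s² = (√3/4)·19.43² = (√3/4)·377.5249 ≈ 0.433013·377.5249 ≈ 163.473

Height = 16.83, Area = 163.5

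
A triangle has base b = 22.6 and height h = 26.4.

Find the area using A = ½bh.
A = ½·b·h = ½·22.6·26.4 = ½·596.64 = 298.32

Area = 298.32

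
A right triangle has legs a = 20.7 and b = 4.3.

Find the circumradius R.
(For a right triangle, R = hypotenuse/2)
Hypotenuse c = √(a² + b²) = √(428.49 + 18.49) = √446.98 ≈ 21.1419
R = c/2 ≈ 21.1419/2 ≈ 10.571

R = 10.57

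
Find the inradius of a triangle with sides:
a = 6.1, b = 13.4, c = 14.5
r = Area/s where s is the semi-perimeter.
s = (6.1 + 13.4 + 14.5)/2 = 34/2 = 17
Area = √(s(s−a)(s−b)(s−c)) = √(17·10.9·3.6·2.5) ≈ √1667.7 ≈ 40.8375
r ≈ 40.8375/17 ≈ 2.4022

r = 2.402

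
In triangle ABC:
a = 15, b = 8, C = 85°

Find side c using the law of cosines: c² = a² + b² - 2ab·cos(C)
c² = 15² + 8² − 2·15·8·cos(85°)
cos(85°) ≈ 0.0871557
c² ≈ 225 + 64 − 240·(0.0871557) ≈ 289 − 20.9174 ≈ 268.083
c ≈ √268.083 ≈ 16.3732

c = 16.37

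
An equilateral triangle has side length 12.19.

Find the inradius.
r = Area/s with s the semi-perimeter.
Area = (√3/4)·12.19² = (√3/4)·148.5961 ≈ 0.433013·148.5961 ≈ 64.344
s = 3·12.19/2 = 18.285
r ≈ 64.344/18.285 ≈ 3.51895
(Equivalently r = side/(2√3) = 12.19/3.4641 ≈ 3.51895.)

r = 3.519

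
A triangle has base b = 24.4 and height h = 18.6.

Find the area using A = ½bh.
A = ½·b·h = ½·24.4·18.6 = ½·453.84 = 226.92

Area = 226.92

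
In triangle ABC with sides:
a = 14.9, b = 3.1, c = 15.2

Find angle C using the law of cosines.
c² = a² + b² − 2ab·cos(C)  ⇒  cos(C) = (a² + b² − c²)/(2ab)
cos(C) = (14.9² + 3.1² − 15.2²)/(2·14.9·3.1) = (222.01 + 9.61 − 231.04)/92.38 = 0.58/92.38 ≈ 0.00627842
C = arccos(0.00627842) ≈ 89.6403°

C = 89.64°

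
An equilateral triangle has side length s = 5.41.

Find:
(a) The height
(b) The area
(a) The height splits the triangle into two 30-60-90 halves: h = s·√3/2 = 5.41·1.73205/2 ≈ 9.37039/2 ≈ 4.6852
(b) Area = (√3/4)·s² = (√3/4)·5.41² = (√3/4)·29.2681 ≈ 0.433013·29.2681 ≈ 12.6735

Height = 4.685, Area = 12.67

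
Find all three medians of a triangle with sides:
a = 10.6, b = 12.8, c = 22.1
Median formula: m_a = ½√(2b² + 2c² − a²) (and cyclically). a² = 112.36, b² = 163.84, c² = 488.41.
m_a = ½√(2·163.84 + 2·488.41 − 112.36) = ½√1192.14 ≈ ½·34.5274 ≈ 17.2637
m_b = ½√(2·112.36 + 2·488.41 − 163.84) = ½√1037.7 ≈ ½·32.2134 ≈ 16.1067
m_c = ½√(2·112.36 + 2·163.84 − 488.41) = ½√63.99 ≈ ½·7.99937 ≈ 3.99969

m_a = 17.26, m_b = 16.11, m_c = 4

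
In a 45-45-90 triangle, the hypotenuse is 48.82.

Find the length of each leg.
In a 45-45-90 triangle hypotenuse = leg·√2, so leg = hypotenuse/√2.
Leg = 48.82/√2 ≈ 48.82/1.41421 ≈ 34.521

Each leg = 34.52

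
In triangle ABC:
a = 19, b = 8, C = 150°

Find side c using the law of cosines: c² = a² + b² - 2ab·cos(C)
c² = 19² + 8² − 2·19·8·cos(150°)
cos(150°) ≈ -0.866025
c² ≈ 361 + 64 − 304·(-0.866025) ≈ 425 + 263.272 ≈ 688.272
c ≈ √688.272 ≈ 26.2349

c = 26.23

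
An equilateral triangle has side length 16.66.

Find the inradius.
r = Area/s with s the semi-perimeter.
Area = (√3/4)·16.66² = (√3/4)·277.5556 ≈ 0.433013·277.5556 ≈ 120.185
s = 3·16.66/2 = 24.99
r ≈ 120.185/24.99 ≈ 4.80933
(Equivalently r = side/(2√3) = 16.66/3.4641 ≈ 4.80933.)

r = 4.809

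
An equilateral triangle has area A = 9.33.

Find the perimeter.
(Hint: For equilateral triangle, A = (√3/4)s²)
A = (√3/4)s²  ⇒  s² = 4A/√3 = 4·9.33/√3 = 37.32/1.73205 ≈ 21.5467
s ≈ √21.5467 ≈ 4.64184
Perimeter = 3s ≈ 3·4.64184 ≈ 13.9255

Perimeter = 13.93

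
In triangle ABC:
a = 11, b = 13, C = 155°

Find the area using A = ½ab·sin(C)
A = ½·a·b·sin(C) = ½·11·13·sin(155°)
sin(155°) ≈ 0.422618
A ≈ ½·143·0.422618 = 71.5·0.422618 ≈ 30.2172

Area = 30.22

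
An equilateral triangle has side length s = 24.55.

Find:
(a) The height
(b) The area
(a) The height splits the triangle into two 30-60-90 halves: h = s·√3/2 = 24.55·1.73205/2 ≈ 42.5218/2 ≈ 21.2609
(b) Area = (√3/4)·s² = (√3/4)·24.55² = (√3/4)·602.7025 ≈ 0.433013·602.7025 ≈ 260.978

Height = 21.26, Area = 261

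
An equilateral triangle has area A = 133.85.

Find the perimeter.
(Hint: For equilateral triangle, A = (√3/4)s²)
A = (√3/4)s²  ⇒  s² = 4A/√3 = 4·133.85/√3 = 535.4/1.73205 ≈ 309.113
s ≈ √309.113 ≈ 17.5816
Perimeter = 3s ≈ 3·17.5816 ≈ 52.7449

Perimeter = 52.74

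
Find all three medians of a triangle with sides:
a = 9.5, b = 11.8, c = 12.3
Median formula: m_a = ½√(2b² + 2c² − a²) (and cyclically). a² = 90.25, b² = 139.24, c² = 151.29.
m_a = ½√(2·139.24 + 2·151.29 − 90.25) = ½√490.81 ≈ ½·22.1542 ≈ 11.0771
m_b = ½√(2·90.25 + 2·151.29 − 139.24) = ½√343.84 ≈ ½·18.5429 ≈ 9.27146
m_c = ½√(2·90.25 + 2·139.24 − 151.29) = ½√307.69 ≈ ½·17.5411 ≈ 8.77055

m_a = 11.08, m_b = 9.271, m_c = 8.771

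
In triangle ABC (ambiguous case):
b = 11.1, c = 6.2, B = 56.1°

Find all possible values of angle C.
b/sin(B) = c/sin(C)  ⇒  sin(C) = c·sin(B)/b = 6.2·sin(56.1°)/11.1
sin(56.1°) ≈ 0.830012
sin(C) ≈ 6.2·0.830012/11.1 ≈ 5.14608/11.1 ≈ 0.46361
Candidate 1: C₁ = arcsin(0.46361) ≈ 27.6203°  →  A = 180° − 56.1° − 27.6203° ≈ 96.2797° > 0, valid
Candidate 2: C₂ = 180° − C₁ ≈ 152.38°  →  A = 180° − 56.1° − 152.38° ≈ -28.4797° ≤ 0, not a valid triangle

C = 27.62° (one solution)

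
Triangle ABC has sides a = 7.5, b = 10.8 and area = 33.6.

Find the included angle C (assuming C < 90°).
Area = ½·a·b·sin(C)  ⇒  sin(C) = 2·Area/(a·b) = 2·33.6/(7.5·10.8) = 67.2/81 ≈ 0.82963
C = arcsin(0.82963) ≈ 56.0607° (taking the acute solution since C < 90°)

C = 56.06°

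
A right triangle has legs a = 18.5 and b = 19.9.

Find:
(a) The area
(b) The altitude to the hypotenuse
(a) The legs are perpendicular, so Area = ½·a·b = ½·18.5·19.9 = ½·368.15 = 184.075
(b) Hypotenuse c = √(a² + b²) = √(342.25 + 396.01) = √738.26 ≈ 27.1709
    Area = ½·c·h_c  ⇒  h_c = 2·Area/c = 368.15/27.1709 ≈ 13.5494

Area = 184.075, h_c = 13.55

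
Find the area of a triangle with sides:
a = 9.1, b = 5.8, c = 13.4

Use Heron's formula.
s = (9.1 + 5.8 + 13.4)/2 = 28.3/2 = 14.15
s − a = 5.05, s − b = 8.35, s − c = 0.75
s(s−a)(s−b)(s−c) = 14.15·5.05·8.35·0.75 ≈ 447.503
Area = √447.503 ≈ 21.1543

Area = 21.15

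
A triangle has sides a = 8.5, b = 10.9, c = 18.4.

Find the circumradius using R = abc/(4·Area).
First find the area with Heron's formula.
s = (8.5 + 10.9 + 18.4)/2 = 18.9
Area = √(s(s−a)(s−b)(s−c)) = √(18.9·10.4·8·0.5) ≈ √786.24 ≈ 28.04
abc = 8.5·10.9·18.4 = 1704.76
R = abc/(4·Area) ≈ 1704.76/(4·28.04) = 1704.76/112.16 ≈ 15.1994

R = 15.2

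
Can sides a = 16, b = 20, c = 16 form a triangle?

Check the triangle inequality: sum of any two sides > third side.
a + b vs c: 16 + 20 = 36 > 16  ✓
a + c vs b: 16 + 16 = 32 > 20  ✓
b + c vs a: 20 + 16 = 36 > 16  ✓

Yes, triangle inequality satisfied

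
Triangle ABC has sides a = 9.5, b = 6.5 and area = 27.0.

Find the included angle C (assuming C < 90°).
Area = ½·a·b·sin(C)  ⇒  sin(C) = 2·Area/(a·b) = 2·27.0/(9.5·6.5) = 54/61.75 ≈ 0.874494
C = arcsin(0.874494) ≈ 60.9851° (taking the acute solution since C < 90°)

C = 60.99°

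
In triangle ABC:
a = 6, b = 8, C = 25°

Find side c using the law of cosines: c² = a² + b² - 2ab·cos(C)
c² = 6² + 8² − 2·6·8·cos(25°)
cos(25°) ≈ 0.906308
c² ≈ 36 + 64 − 96·(0.906308) ≈ 100 − 87.0055 ≈ 12.9945
c ≈ √12.9945 ≈ 3.60478

c = 3.605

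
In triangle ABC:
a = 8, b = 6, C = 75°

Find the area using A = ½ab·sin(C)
A = ½·a·b·sin(C) = ½·8·6·sin(75°)
sin(75°) ≈ 0.965926
A ≈ ½·48·0.965926 = 24·0.965926 ≈ 23.1822

Area = 23.18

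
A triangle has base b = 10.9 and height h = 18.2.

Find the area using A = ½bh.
A = ½·b·h = ½·10.9·18.2 = ½·198.38 = 99.19

Area = 99.19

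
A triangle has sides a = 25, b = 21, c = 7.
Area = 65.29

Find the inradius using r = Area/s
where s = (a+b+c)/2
s = (25 + 21 + 7)/2 = 53/2 = 26.5
r = Area/s = 65.29/26.5 ≈ 2.46377

r = 2.464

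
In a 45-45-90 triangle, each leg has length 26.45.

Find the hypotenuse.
In a 45-45-90 triangle the sides are in ratio 1 : 1 : √2, so hypotenuse = leg·√2.
Hypotenuse = 26.45·√2 ≈ 26.45·1.41421 ≈ 37.4059

Hypotenuse = 26.45√2 = 37.41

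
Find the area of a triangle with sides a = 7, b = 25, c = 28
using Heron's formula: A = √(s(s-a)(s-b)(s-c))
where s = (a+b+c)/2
s = (7 + 25 + 28)/2 = 60/2 = 30
s − a = 23, s − b = 5, s − c = 2
s(s−a)(s−b)(s−c) = 30·23·5·2 = 6900
Area = √6900 ≈ 83.0662

s = 30.0, Area = 83.07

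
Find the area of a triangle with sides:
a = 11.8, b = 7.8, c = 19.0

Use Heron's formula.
s = (11.8 + 7.8 + 19.0)/2 = 38.6/2 = 19.3
s − a = 7.5, s − b = 11.5, s − c = 0.3
s(s−a)(s−b)(s−c) = 19.3·7.5·11.5·0.3 ≈ 499.387
Area = √499.387 ≈ 22.347

Area = 22.35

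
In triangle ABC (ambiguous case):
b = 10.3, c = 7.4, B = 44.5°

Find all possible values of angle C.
b/sin(B) = c/sin(C)  ⇒  sin(C) = c·sin(B)/b = 7.4·sin(44.5°)/10.3
sin(44.5°) ≈ 0.700909
sin(C) ≈ 7.4·0.700909/10.3 ≈ 5.18673/10.3 ≈ 0.503566
Candidate 1: C₁ = arcsin(0.503566) ≈ 30.2362°  →  A = 180° − 44.5° − 30.2362° ≈ 105.264° > 0, valid
Candidate 2: C₂ = 180° − C₁ ≈ 149.764°  →  A = 180° − 44.5° − 149.764° ≈ -14.2638° ≤ 0, not a valid triangle

C = 30.24° (one solution)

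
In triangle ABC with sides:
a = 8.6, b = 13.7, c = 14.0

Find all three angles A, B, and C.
Law of cosines for each angle (a² = 73.96, b² = 187.69, c² = 196):
cos(A) = (b² + c² − a²)/(2bc) = (187.69 + 196 − 73.96)/(2·13.7·14.0) = 309.73/383.6 ≈ 0.80743  ⇒  A ≈ 36.1544°
cos(B) = (a² + c² − b²)/(2ac) = (73.96 + 196 − 187.69)/(2·8.6·14.0) = 82.27/240.8 ≈ 0.341653  ⇒  B ≈ 70.0224°
cos(C) = (a² + b² − c²)/(2ab) = (73.96 + 187.69 − 196)/(2·8.6·13.7) = 65.65/235.64 ≈ 0.278603  ⇒  C ≈ 73.8232°
Check: A + B + C ≈ 180°

A = 36.15°, B = 70.02°, C = 73.82°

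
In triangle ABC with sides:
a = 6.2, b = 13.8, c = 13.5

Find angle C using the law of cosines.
c² = a² + b² − 2ab·cos(C)  ⇒  cos(C) = (a² + b² − c²)/(2ab)
cos(C) = (6.2² + 13.8² − 13.5²)/(2·6.2·13.8) = (38.44 + 190.44 − 182.25)/171.12 = 46.63/171.12 ≈ 0.272499
C = arccos(0.272499) ≈ 74.187°

C = 74.19°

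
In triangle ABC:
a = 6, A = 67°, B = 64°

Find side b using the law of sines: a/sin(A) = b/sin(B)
a/sin(A) = b/sin(B)  ⇒  b = a·sin(B)/sin(A) = 6·sin(64°)/sin(67°)
sin(64°) ≈ 0.898794, sin(67°) ≈ 0.920505
b ≈ 6·0.898794/0.920505 ≈ 5.39276/0.920505 ≈ 5.85849

b = 5.858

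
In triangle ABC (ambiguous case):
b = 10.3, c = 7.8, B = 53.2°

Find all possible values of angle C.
b/sin(B) = c/sin(C)  ⇒  sin(C) = c·sin(B)/b = 7.8·sin(53.2°)/10.3
sin(53.2°) ≈ 0.800731
sin(C) ≈ 7.8·0.800731/10.3 ≈ 6.2457/10.3 ≈ 0.606379
Candidate 1: C₁ = arcsin(0.606379) ≈ 37.3281°  →  A = 180° − 53.2° − 37.3281° ≈ 89.4719° > 0, valid
Candidate 2: C₂ = 180° − C₁ ≈ 142.672°  →  A = 180° − 53.2° − 142.672° ≈ -15.8719° ≤ 0, not a valid triangle

C = 37.33° (one solution)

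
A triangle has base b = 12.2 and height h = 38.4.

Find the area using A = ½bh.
A = ½·b·h = ½·12.2·38.4 = ½·468.48 = 234.24

Area = 234.24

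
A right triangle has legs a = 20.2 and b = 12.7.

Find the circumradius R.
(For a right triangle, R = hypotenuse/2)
Hypotenuse c = √(a² + b²) = √(408.04 + 161.29) = √569.33 ≈ 23.8606
R = c/2 ≈ 23.8606/2 ≈ 11.9303

R = 11.93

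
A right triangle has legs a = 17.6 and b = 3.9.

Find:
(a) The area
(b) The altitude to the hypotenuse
(a) The legs are perpendicular, so Area = ½·a·b = ½·17.6·3.9 = ½·68.64 = 34.32
(b) Hypotenuse c = √(a² + b²) = √(309.76 + 15.21) = √324.97 ≈ 18.0269
    Area = ½·c·h_c  ⇒  h_c = 2·Area/c = 68.64/18.0269 ≈ 3.80764

Area = 34.32, h_c = 3.808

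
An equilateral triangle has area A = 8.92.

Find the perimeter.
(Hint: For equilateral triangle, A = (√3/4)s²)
A = (√3/4)s²  ⇒  s² = 4A/√3 = 4·8.92/√3 = 35.68/1.73205 ≈ 20.5999
s ≈ √20.5999 ≈ 4.53871
Perimeter = 3s ≈ 3·4.53871 ≈ 13.6161

Perimeter = 13.62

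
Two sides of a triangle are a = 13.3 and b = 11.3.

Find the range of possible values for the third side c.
Triangle inequality: |a − b| < c < a + b
|a − b| = |13.3 − 11.3| = 2
a + b = 13.3 + 11.3 = 24.6

2 < c < 24.6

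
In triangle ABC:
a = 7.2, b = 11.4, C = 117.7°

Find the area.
Two sides and the included angle (SAS): A = ½·a·b·sin(C) = ½·7.2·11.4·sin(117.7°)
sin(117.7°) ≈ 0.885394
A ≈ ½·82.08·0.885394 = 41.04·0.885394 ≈ 36.3366

Area = 36.34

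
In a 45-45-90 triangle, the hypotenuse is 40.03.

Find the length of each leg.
In a 45-45-90 triangle hypotenuse = leg·√2, so leg = hypotenuse/√2.
Leg = 40.03/√2 ≈ 40.03/1.41421 ≈ 28.3055

Each leg = 28.31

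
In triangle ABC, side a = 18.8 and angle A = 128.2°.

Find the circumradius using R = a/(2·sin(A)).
R = a/(2·sin(A)) = 18.8/(2·sin(128.2°))
sin(128.2°) ≈ 0.785857
R ≈ 18.8/(2·0.785857) = 18.8/1.57171 ≈ 11.9615

R = 11.96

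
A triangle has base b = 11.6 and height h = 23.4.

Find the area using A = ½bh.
A = ½·b·h = ½·11.6·23.4 = ½·271.44 = 135.72

Area = 135.72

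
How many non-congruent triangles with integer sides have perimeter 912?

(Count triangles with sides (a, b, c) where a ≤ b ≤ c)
Let a ≤ b ≤ c with a + b + c = 912. The only binding inequality is a + b > c, i.e. 912 − c > c, so c < 912/2; and c ≥ 912/3 since c is the largest side.
So 304 ≤ c ≤ 455. For each c, b runs from ⌈(912 − c)/2⌉ up to c (then a = 912 − b − c satisfies 1 ≤ a ≤ b automatically), giving c − ⌈(912 − c)/2⌉ + 1 choices.
Summing over c: 1 + 2 + 4 + 5 + … + 226 + 227  (152 terms, c = 304, …, 455) = 17328
Check (closed form: nearest integer to p²/48 for even p, (p+3)²/48 for odd p): 912²/48 = 831744/48 ≈ 17328.00 → 17328

17328 triangles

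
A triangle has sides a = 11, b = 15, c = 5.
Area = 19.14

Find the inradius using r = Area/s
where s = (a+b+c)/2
s = (11 + 15 + 5)/2 = 31/2 = 15.5
r = Area/s = 19.14/15.5 ≈ 1.23484

r = 1.235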